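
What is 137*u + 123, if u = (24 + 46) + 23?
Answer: 12864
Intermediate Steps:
u = 93 (u = 70 + 23 = 93)
137*u + 123 = 137*93 + 123 = 12741 + 123 = 12864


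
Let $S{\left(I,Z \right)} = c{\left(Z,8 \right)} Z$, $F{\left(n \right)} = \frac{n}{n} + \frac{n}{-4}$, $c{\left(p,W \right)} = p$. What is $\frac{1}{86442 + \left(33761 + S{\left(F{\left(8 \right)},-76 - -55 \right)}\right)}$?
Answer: $\frac{1}{120644} \approx 8.2888 \cdot 10^{-6}$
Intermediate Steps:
$F{\left(n \right)} = 1 - \frac{n}{4}$ ($F{\left(n \right)} = 1 + n \left(- \frac{1}{4}\right) = 1 - \frac{n}{4}$)
$S{\left(I,Z \right)} = Z^{2}$ ($S{\left(I,Z \right)} = Z Z = Z^{2}$)
$\frac{1}{86442 + \left(33761 + S{\left(F{\left(8 \right)},-76 - -55 \right)}\right)} = \frac{1}{86442 + \left(33761 + \left(-76 - -55\right)^{2}\right)} = \frac{1}{86442 + \left(33761 + \left(-76 + 55\right)^{2}\right)} = \frac{1}{86442 + \left(33761 + \left(-21\right)^{2}\right)} = \frac{1}{86442 + \left(33761 + 441\right)} = \frac{1}{86442 + 34202} = \frac{1}{120644}$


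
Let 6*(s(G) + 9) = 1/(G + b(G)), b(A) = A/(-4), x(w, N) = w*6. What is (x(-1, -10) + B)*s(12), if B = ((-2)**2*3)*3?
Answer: -2425/9 ≈ -269.44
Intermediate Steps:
x(w, N) = 6*w
B = 36 (B = (4*3)*3 = 12*3 = 36)
b(A) = -A/4 (b(A) = A*(-1/4) = -A/4)
s(G) = -9 + 2/(9*G) (s(G) = -9 + 1/(6*(G - G/4)) = -9 + 1/(6*((3*G/4))) = -9 + (4/(3*G))/6 = -9 + 2/(9*G))
(x(-1, -10) + B)*s(12) = (6*(-1) + 36)*(-9 + (2/9)/12) = (-6 + 36)*(-9 + (2/9)*(1/12)) = 30*(-9 + 1/54) = 30*(-485/54) = -2425/9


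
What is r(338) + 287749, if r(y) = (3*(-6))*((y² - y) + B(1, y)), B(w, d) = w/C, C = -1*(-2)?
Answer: -1762568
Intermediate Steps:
C = 2
B(w, d) = w/2
r(y) = -9 - 18*y² + 18*y (r(y) = (3*(-6))*((y² - y) + (½)*1) = -18*((y² - y) + ½) = -18*(½ + y² - y) = -9 - 18*y² + 18*y)
r(338) + 287749 = (-9 - 18*338² + 18*338) + 287749 = (-9 - 18*114244 + 6084) + 287749 = (-9 - 2056392 + 6084) + 287749 = -2050317 + 287749 = -1762568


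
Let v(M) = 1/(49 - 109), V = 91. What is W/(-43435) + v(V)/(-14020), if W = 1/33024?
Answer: 5973151/5027563027200 ≈ 1.1881e-6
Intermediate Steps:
W = 1/33024 ≈ 3.0281e-5
v(M) = -1/60 (v(M) = 1/(-60) = -1/60)
W/(-43435) + v(V)/(-14020) = (1/33024)/(-43435) - 1/60/(-14020) = (1/33024)*(-1/43435) - 1/60*(-1/14020) = -1/1434397440 + 1/841200 = 5973151/5027563027200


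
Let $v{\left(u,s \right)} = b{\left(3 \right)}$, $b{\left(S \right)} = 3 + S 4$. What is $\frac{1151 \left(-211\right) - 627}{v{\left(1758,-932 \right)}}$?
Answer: $- \frac{243488}{15} \approx -16233.0$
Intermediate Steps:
$b{\left(S \right)} = 3 + 4 S$
$v{\left(u,s \right)} = 15$ ($v{\left(u,s \right)} = 3 + 4 \cdot 3 = 3 + 12 = 15$)
$\frac{1151 \left(-211\right) - 627}{v{\left(1758,-932 \right)}} = \frac{1151 \left(-211\right) - 627}{15} = \left(-242861 - 627\right) \frac{1}{15} = \left(-243488\right) \frac{1}{15} = - \frac{243488}{15}$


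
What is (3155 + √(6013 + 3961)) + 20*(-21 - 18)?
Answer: 2375 + √9974 ≈ 2474.9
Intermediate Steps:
(3155 + √(6013 + 3961)) + 20*(-21 - 18) = (3155 + √9974) + 20*(-39) = (3155 + √9974) - 780 = 2375 + √9974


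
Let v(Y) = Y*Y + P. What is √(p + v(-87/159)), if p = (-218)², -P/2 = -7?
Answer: √133535083/53 ≈ 218.03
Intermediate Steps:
P = 14 (P = -2*(-7) = 14)
v(Y) = 14 + Y² (v(Y) = Y*Y + 14 = Y² + 14 = 14 + Y²)
p = 47524
√(p + v(-87/159)) = √(47524 + (14 + (-87/159)²)) = √(47524 + (14 + (-87*1/159)²)) = √(47524 + (14 + (-29/53)²)) = √(47524 + (14 + 841/2809)) = √(47524 + 40167/2809) = √(133535083/2809) = √133535083/53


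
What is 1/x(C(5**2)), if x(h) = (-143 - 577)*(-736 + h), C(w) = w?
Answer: 1/511920 ≈ 1.9534e-6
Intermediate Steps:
x(h) = 529920 - 720*h (x(h) = -720*(-736 + h) = 529920 - 720*h)
1/x(C(5**2)) = 1/(529920 - 720*5**2) = 1/(529920 - 720*25) = 1/(529920 - 18000) = 1/511920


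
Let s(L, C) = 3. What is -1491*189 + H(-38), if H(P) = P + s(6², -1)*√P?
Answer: -281837 + 3*I*√38 ≈ -2.8184e+5 + 18.493*I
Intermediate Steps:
H(P) = P + 3*√P
-1491*189 + H(-38) = -1491*189 + (-38 + 3*√(-38)) = -281799 + (-38 + 3*(I*√38)) = -281799 + (-38 + 3*I*√38) = -281837 + 3*I*√38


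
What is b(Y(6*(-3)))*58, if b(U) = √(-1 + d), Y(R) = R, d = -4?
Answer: 58*I*√5 ≈ 129.69*I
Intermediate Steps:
b(U) = I*√5 (b(U) = √(-1 - 4) = √(-5) = I*√5)
b(Y(6*(-3)))*58 = (I*√5)*58 = 58*I*√5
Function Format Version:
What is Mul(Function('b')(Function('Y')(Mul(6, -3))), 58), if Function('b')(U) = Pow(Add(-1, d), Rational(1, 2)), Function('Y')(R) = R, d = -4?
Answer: Mul(58, I, Pow(5, Rational(1, 2))) ≈ Mul(129.69, I)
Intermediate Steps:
Function('b')(U) = Mul(I, Pow(5, Rational(1, 2))) (Function('b')(U) = Pow(Add(-1, -4), Rational(1, 2)) = Pow(-5, Rational(1, 2)) = Mul(I, Pow(5, Rational(1, 2))))
Mul(Function('b')(Function('Y')(Mul(6, -3))), 58) = Mul(Mul(I, Pow(5, Rational(1, 2))), 58) = Mul(58, I, Pow(5, Rational(1, 2)))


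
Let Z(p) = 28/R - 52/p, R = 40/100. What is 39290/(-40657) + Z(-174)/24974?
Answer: -42559108904/44168504433 ≈ -0.96356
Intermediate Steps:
R = ⅖ (R = 40*(1/100) = ⅖ ≈ 0.40000)
Z(p) = 70 - 52/p (Z(p) = 28/(⅖) - 52/p = 28*(5/2) - 52/p = 70 - 52/p)
39290/(-40657) + Z(-174)/24974 = 39290/(-40657) + (70 - 52/(-174))/24974 = 39290*(-1/40657) + (70 - 52*(-1/174))*(1/24974) = -39290/40657 + (70 + 26/87)*(1/24974) = -39290/40657 + (6116/87)*(1/24974) = -39290/40657 + 3058/1086369 = -42559108904/44168504433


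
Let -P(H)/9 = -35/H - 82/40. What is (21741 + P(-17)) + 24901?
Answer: 15858253/340 ≈ 46642.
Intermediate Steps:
P(H) = 369/20 + 315/H (P(H) = -9*(-35/H - 82/40) = -9*(-35/H - 82*1/40) = -9*(-35/H - 41/20) = -9*(-41/20 - 35/H) = 369/20 + 315/H)
(21741 + P(-17)) + 24901 = (21741 + (369/20 + 315/(-17))) + 24901 = (21741 + (369/20 + 315*(-1/17))) + 24901 = (21741 + (369/20 - 315/17)) + 24901 = (21741 - 27/340) + 24901 = 7391913/340 + 24901 = 15858253/340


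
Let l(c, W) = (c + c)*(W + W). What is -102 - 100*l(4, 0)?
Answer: -102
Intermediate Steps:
l(c, W) = 4*W*c (l(c, W) = (2*c)*(2*W) = 4*W*c)
-102 - 100*l(4, 0) = -102 - 400*0*4 = -102 - 100*0 = -102 + 0 = -102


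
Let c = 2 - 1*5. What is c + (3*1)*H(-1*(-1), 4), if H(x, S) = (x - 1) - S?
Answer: -15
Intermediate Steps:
H(x, S) = -1 + x - S (H(x, S) = (-1 + x) - S = -1 + x - S)
c = -3 (c = 2 - 5 = -3)
c + (3*1)*H(-1*(-1), 4) = -3 + (3*1)*(-1 - 1*(-1) - 1*4) = -3 + 3*(-1 + 1 - 4) = -3 + 3*(-4) = -3 - 12 = -15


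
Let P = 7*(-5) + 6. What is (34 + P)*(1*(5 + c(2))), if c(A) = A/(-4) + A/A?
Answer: 55/2 ≈ 27.500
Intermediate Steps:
c(A) = 1 - A/4 (c(A) = A*(-¼) + 1 = -A/4 + 1 = 1 - A/4)
P = -29 (P = -35 + 6 = -29)
(34 + P)*(1*(5 + c(2))) = (34 - 29)*(1*(5 + (1 - ¼*2))) = 5*(1*(5 + (1 - ½))) = 5*(1*(5 + ½)) = 5*(1*(11/2)) = 5*(11/2) = 55/2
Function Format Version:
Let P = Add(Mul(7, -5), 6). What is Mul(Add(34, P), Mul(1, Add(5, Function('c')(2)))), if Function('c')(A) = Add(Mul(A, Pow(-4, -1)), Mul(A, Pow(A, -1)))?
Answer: Rational(55, 2) ≈ 27.500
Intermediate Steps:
Function('c')(A) = Add(1, Mul(Rational(-1, 4), A)) (Function('c')(A) = Add(Mul(A, Rational(-1, 4)), 1) = Add(Mul(Rational(-1, 4), A), 1) = Add(1, Mul(Rational(-1, 4), A)))
P = -29 (P = Add(-35, 6) = -29)
Mul(Add(34, P), Mul(1, Add(5, Function('c')(2)))) = Mul(Add(34, -29), Mul(1, Add(5, Add(1, Mul(Rational(-1, 4), 2))))) = Mul(5, Mul(1, Add(5, Add(1, Rational(-1, 2))))) = Mul(5, Mul(1, Add(5, Rational(1, 2)))) = Mul(5, Mul(1, Rational(11, 2))) = Mul(5, Rational(11, 2)) = Rational(55, 2)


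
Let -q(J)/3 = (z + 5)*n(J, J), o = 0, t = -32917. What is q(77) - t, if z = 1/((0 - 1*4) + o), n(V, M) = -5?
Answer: 131953/4 ≈ 32988.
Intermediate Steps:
z = -1/4 (z = 1/((0 - 1*4) + 0) = 1/((0 - 4) + 0) = 1/(-4 + 0) = 1/(-4) = -1/4 ≈ -0.25000)
q(J) = 285/4 (q(J) = -3*(-1/4 + 5)*(-5) = -57*(-5)/4 = -3*(-95/4) = 285/4)
q(77) - t = 285/4 - 1*(-32917) = 285/4 + 32917 = 131953/4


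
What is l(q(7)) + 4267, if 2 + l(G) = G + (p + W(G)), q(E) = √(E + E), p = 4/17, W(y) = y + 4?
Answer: 72577/17 + 2*√14 ≈ 4276.7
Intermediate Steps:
W(y) = 4 + y
p = 4/17 (p = 4*(1/17) = 4/17 ≈ 0.23529)
q(E) = √2*√E (q(E) = √(2*E) = √2*√E)
l(G) = 38/17 + 2*G (l(G) = -2 + (G + (4/17 + (4 + G))) = -2 + (G + (72/17 + G)) = -2 + (72/17 + 2*G) = 38/17 + 2*G)
l(q(7)) + 4267 = (38/17 + 2*(√2*√7)) + 4267 = (38/17 + 2*√14) + 4267 = 72577/17 + 2*√14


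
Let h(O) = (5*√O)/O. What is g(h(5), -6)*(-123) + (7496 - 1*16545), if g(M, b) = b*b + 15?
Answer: -15322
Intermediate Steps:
h(O) = 5/√O
g(M, b) = 15 + b² (g(M, b) = b² + 15 = 15 + b²)
g(h(5), -6)*(-123) + (7496 - 1*16545) = (15 + (-6)²)*(-123) + (7496 - 1*16545) = (15 + 36)*(-123) + (7496 - 16545) = 51*(-123) - 9049 = -6273 - 9049 = -15322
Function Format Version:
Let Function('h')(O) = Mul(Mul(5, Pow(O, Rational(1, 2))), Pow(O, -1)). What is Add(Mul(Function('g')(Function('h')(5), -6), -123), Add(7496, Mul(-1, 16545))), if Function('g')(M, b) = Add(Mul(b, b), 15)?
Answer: -15322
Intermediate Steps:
Function('h')(O) = Mul(5, Pow(O, Rational(-1, 2)))
Function('g')(M, b) = Add(15, Pow(b, 2)) (Function('g')(M, b) = Add(Pow(b, 2), 15) = Add(15, Pow(b, 2)))
Add(Mul(Function('g')(Function('h')(5), -6), -123), Add(7496, Mul(-1, 16545))) = Add(Mul(Add(15, Pow(-6, 2)), -123), Add(7496, Mul(-1, 16545))) = Add(Mul(Add(15, 36), -123), Add(7496, -16545)) = Add(Mul(51, -123), -9049) = Add(-6273, -9049) = -15322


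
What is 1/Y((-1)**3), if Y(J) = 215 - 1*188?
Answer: 1/27 ≈ 0.037037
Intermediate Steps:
Y(J) = 27 (Y(J) = 215 - 188 = 27)
1/Y((-1)**3) = 1/27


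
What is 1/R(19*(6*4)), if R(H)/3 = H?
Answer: 1/1368 ≈ 0.00073099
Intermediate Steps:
R(H) = 3*H
1/R(19*(6*4)) = 1/(3*(19*(6*4))) = 1/(3*(19*24)) = 1/(3*456) = 1/1368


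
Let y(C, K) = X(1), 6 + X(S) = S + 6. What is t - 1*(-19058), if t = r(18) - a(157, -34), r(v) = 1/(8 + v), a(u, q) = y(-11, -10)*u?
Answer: 491427/26 ≈ 18901.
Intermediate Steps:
X(S) = S (X(S) = -6 + (S + 6) = -6 + (6 + S) = S)
y(C, K) = 1
a(u, q) = u (a(u, q) = 1*u = u)
t = -4081/26 (t = 1/(8 + 18) - 1*157 = 1/26 - 157 = -4081/26 ≈ -156.96)
t - 1*(-19058) = -4081/26 - 1*(-19058) = -4081/26 + 19058 = 491427/26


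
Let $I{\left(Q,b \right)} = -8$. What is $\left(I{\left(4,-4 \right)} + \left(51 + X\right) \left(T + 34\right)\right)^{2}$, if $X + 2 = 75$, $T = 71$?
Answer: $169312144$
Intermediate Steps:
$X = 73$ ($X = -2 + 75 = 73$)
$\left(I{\left(4,-4 \right)} + \left(51 + X\right) \left(T + 34\right)\right)^{2} = \left(-8 + \left(51 + 73\right) \left(71 + 34\right)\right)^{2} = \left(-8 + 124 \cdot 105\right)^{2} = \left(-8 + 13020\right)^{2} = 13012^{2} = 169312144$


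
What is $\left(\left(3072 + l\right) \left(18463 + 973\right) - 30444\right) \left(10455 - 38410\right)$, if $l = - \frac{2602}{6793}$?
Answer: $- \frac{11331138116087860}{6793} \approx -1.6681 \cdot 10^{12}$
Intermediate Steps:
$l = - \frac{2602}{6793}$ ($l = \left(-2602\right) \frac{1}{6793} = - \frac{2602}{6793} \approx -0.38304$)
$\left(\left(3072 + l\right) \left(18463 + 973\right) - 30444\right) \left(10455 - 38410\right) = \left(\left(3072 - \frac{2602}{6793}\right) \left(18463 + 973\right) - 30444\right) \left(10455 - 38410\right) = \left(\frac{20865494}{6793} \cdot 19436 - 30444\right) \left(-27955\right) = \left(\frac{405541741384}{6793} - 30444\right) \left(-27955\right) = \frac{405334935292}{6793} \left(-27955\right) = - \frac{11331138116087860}{6793}$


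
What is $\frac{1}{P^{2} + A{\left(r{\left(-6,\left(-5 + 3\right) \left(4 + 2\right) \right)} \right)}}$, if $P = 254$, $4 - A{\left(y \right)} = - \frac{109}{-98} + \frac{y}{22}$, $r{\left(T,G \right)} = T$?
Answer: $\frac{1078}{69551655} \approx 1.5499 \cdot 10^{-5}$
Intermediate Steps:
$A{\left(y \right)} = \frac{283}{98} - \frac{y}{22}$ ($A{\left(y \right)} = 4 - \left(- \frac{109}{-98} + \frac{y}{22}\right) = 4 - \left(\left(-109\right) \left(- \frac{1}{98}\right) + y \frac{1}{22}\right) = 4 - \left(\frac{109}{98} + \frac{y}{22}\right) = \frac{283}{98} - \frac{y}{22}$)
$\frac{1}{P^{2} + A{\left(r{\left(-6,\left(-5 + 3\right) \left(4 + 2\right) \right)} \right)}} = \frac{1}{254^{2} + \left(\frac{283}{98} - - \frac{3}{11}\right)} = \frac{1}{64516 + \left(\frac{283}{98} + \frac{3}{11}\right)} = \frac{1}{64516 + \frac{3407}{1078}} = \frac{1}{\frac{69551655}{1078}} = \frac{1078}{69551655}$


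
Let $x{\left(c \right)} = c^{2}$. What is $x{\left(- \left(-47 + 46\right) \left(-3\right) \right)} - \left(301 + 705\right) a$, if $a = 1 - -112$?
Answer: $-113669$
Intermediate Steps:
$a = 113$ ($a = 1 + 112 = 113$)
$x{\left(- \left(-47 + 46\right) \left(-3\right) \right)} - \left(301 + 705\right) a = \left(- \left(-47 + 46\right) \left(-3\right)\right)^{2} - \left(301 + 705\right) 113 = \left(- \left(-1\right) \left(-3\right)\right)^{2} - 1006 \cdot 113 = \left(\left(-1\right) 3\right)^{2} - 113678 = \left(-3\right)^{2} - 113678 = 9 - 113678 = -113669$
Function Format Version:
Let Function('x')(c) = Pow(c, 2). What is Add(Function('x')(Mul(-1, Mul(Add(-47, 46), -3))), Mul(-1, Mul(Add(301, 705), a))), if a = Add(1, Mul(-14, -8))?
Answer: -113669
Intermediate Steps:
a = 113 (a = Add(1, 112) = 113)
Add(Function('x')(Mul(-1, Mul(Add(-47, 46), -3))), Mul(-1, Mul(Add(301, 705), a))) = Add(Pow(Mul(-1, Mul(Add(-47, 46), -3)), 2), Mul(-1, Mul(Add(301, 705), 113))) = Add(Pow(Mul(-1, Mul(-1, -3)), 2), Mul(-1, Mul(1006, 113))) = Add(Pow(Mul(-1, 3), 2), Mul(-1, 113678)) = Add(Pow(-3, 2), -113678) = Add(9, -113678) = -113669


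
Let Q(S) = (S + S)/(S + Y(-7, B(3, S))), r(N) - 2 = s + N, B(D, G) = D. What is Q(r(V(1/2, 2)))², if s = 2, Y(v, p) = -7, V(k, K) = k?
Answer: 324/25 ≈ 12.960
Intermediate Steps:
r(N) = 4 + N (r(N) = 2 + (2 + N) = 4 + N)
Q(S) = 2*S/(-7 + S) (Q(S) = (S + S)/(S - 7) = (2*S)/(-7 + S) = 2*S/(-7 + S))
Q(r(V(1/2, 2)))² = (2*(4 + 1/2)/(-7 + (4 + 1/2)))² = (2*(4 + ½)/(-7 + (4 + ½)))² = (2*(9/2)/(-7 + 9/2))² = (2*(9/2)/(-5/2))² = (2*(9/2)*(-⅖))² = (-18/5)² = 324/25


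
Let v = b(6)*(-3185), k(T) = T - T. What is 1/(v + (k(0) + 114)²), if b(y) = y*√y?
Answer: -361/56173794 - 3185*√6/337042764 ≈ -2.9574e-5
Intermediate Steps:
k(T) = 0
b(y) = y^(3/2)
v = -19110*√6 (v = 6^(3/2)*(-3185) = (6*√6)*(-3185) = -19110*√6 ≈ -46810.)
1/(v + (k(0) + 114)²) = 1/(-19110*√6 + (0 + 114)²) = 1/(-19110*√6 + 114²) = 1/(-19110*√6 + 12996) = 1/(12996 - 19110*√6)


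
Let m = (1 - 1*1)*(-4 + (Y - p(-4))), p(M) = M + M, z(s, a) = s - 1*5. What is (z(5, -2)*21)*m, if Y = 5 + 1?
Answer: 0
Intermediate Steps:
z(s, a) = -5 + s (z(s, a) = s - 5 = -5 + s)
Y = 6
p(M) = 2*M
m = 0 (m = (1 - 1*1)*(-4 + (6 - 2*(-4))) = (1 - 1)*(-4 + (6 - 1*(-8))) = 0*(-4 + (6 + 8)) = 0*(-4 + 14) = 0*10 = 0)
(z(5, -2)*21)*m = ((-5 + 5)*21)*0 = (0*21)*0 = 0*0 = 0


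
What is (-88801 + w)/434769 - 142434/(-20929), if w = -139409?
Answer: 19049893552/3033093467 ≈ 6.2807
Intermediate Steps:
(-88801 + w)/434769 - 142434/(-20929) = (-88801 - 139409)/434769 - 142434/(-20929) = -228210*1/434769 - 142434*(-1/20929) = -76070/144923 + 142434/20929 = 19049893552/3033093467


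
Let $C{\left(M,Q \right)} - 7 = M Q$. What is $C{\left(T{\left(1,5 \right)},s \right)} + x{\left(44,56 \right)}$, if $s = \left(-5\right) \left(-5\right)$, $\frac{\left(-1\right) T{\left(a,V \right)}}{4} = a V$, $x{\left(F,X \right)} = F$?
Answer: $-449$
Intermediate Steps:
$T{\left(a,V \right)} = - 4 V a$ ($T{\left(a,V \right)} = - 4 a V = - 4 V a$)
$s = 25$
$C{\left(M,Q \right)} = 7 + M Q$
$C{\left(T{\left(1,5 \right)},s \right)} + x{\left(44,56 \right)} = \left(7 + \left(-4\right) 5 \cdot 1 \cdot 25\right) + 44 = \left(7 - 500\right) + 44 = -493 + 44 = -449$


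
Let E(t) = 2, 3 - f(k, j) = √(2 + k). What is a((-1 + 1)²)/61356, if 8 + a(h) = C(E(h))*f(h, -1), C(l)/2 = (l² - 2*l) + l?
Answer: 1/15339 - √2/15339 ≈ -2.7004e-5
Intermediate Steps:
f(k, j) = 3 - √(2 + k)
C(l) = -2*l + 2*l² (C(l) = 2*((l² - 2*l) + l) = 2*(l² - l) = -2*l + 2*l²)
a(h) = 4 - 4*√(2 + h) (a(h) = -8 + (2*2*(-1 + 2))*(3 - √(2 + h)) = -8 + (2*2*1)*(3 - √(2 + h)) = -8 + 4*(3 - √(2 + h)) = -8 + (12 - 4*√(2 + h)) = 4 - 4*√(2 + h))
a((-1 + 1)²)/61356 = (4 - 4*√(2 + (-1 + 1)²))/61356 = (4 - 4*√(2 + 0²))*(1/61356) = (4 - 4*√(2 + 0))*(1/61356) = (4 - 4*√2)*(1/61356) = 1/15339 - √2/15339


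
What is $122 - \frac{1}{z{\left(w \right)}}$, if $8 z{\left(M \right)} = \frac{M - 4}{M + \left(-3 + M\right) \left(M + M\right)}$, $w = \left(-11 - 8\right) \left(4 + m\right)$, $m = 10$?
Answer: $\frac{195946}{45} \approx 4354.4$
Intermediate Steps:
$w = -266$ ($w = \left(-11 - 8\right) \left(4 + 10\right) = \left(-19\right) 14 = -266$)
$z{\left(M \right)} = \frac{-4 + M}{8 \left(M + 2 M \left(-3 + M\right)\right)}$ ($z{\left(M \right)} = \frac{\left(M - 4\right) \frac{1}{M + \left(-3 + M\right) \left(M + M\right)}}{8} = \frac{\left(-4 + M\right) \frac{1}{M + \left(-3 + M\right) 2 M}}{8} = \frac{\left(-4 + M\right) \frac{1}{M + 2 M \left(-3 + M\right)}}{8} = \frac{\frac{1}{M + 2 M \left(-3 + M\right)} \left(-4 + M\right)}{8} = \frac{-4 + M}{8 \left(M + 2 M \left(-3 + M\right)\right)}$)
$122 - \frac{1}{z{\left(w \right)}} = 122 - \frac{1}{\frac{1}{8} \frac{1}{-266} \frac{1}{-5 + 2 \left(-266\right)} \left(-4 - 266\right)} = 122 - \frac{1}{\frac{1}{8} \left(- \frac{1}{266}\right) \frac{1}{-5 - 532} \left(-270\right)} = 122 - \frac{1}{\frac{1}{8} \left(- \frac{1}{266}\right) \frac{1}{-537} \left(-270\right)} = 122 - \frac{1}{\frac{1}{8} \left(- \frac{1}{266}\right) \left(- \frac{1}{537}\right) \left(-270\right)} = 122 - \frac{1}{- \frac{45}{190456}} = 122 - - \frac{190456}{45} = 122 + \frac{190456}{45} = \frac{195946}{45}$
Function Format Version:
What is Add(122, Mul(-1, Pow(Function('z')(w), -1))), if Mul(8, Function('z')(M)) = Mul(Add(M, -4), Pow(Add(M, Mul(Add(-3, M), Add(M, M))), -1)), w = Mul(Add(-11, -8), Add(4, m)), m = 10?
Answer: Rational(195946, 45) ≈ 4354.4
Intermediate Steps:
w = -266 (w = Mul(Add(-11, -8), Add(4, 10)) = Mul(-19, 14) = -266)
Function('z')(M) = Mul(Rational(1, 8), Pow(Add(M, Mul(2, M, Add(-3, M))), -1), Add(-4, M)) (Function('z')(M) = Mul(Rational(1, 8), Mul(Add(M, -4), Pow(Add(M, Mul(Add(-3, M), Add(M, M))), -1))) = Mul(Rational(1, 8), Mul(Add(-4, M), Pow(Add(M, Mul(Add(-3, M), Mul(2, M))), -1))) = Mul(Rational(1, 8), Mul(Add(-4, M), Pow(Add(M, Mul(2, M, Add(-3, M))), -1))) = Mul(Rational(1, 8), Mul(Pow(Add(M, Mul(2, M, Add(-3, M))), -1), Add(-4, M))) = Mul(Rational(1, 8), Pow(Add(M, Mul(2, M, Add(-3, M))), -1), Add(-4, M)))
Add(122, Mul(-1, Pow(Function('z')(w), -1))) = Add(122, Mul(-1, Pow(Mul(Rational(1, 8), Pow(-266, -1), Pow(Add(-5, Mul(2, -266)), -1), Add(-4, -266)), -1))) = Add(122, Mul(-1, Pow(Mul(Rational(1, 8), Rational(-1, 266), Pow(Add(-5, -532), -1), -270), -1))) = Add(122, Mul(-1, Pow(Mul(Rational(1, 8), Rational(-1, 266), Pow(-537, -1), -270), -1))) = Add(122, Mul(-1, Pow(Mul(Rational(1, 8), Rational(-1, 266), Rational(-1, 537), -270), -1))) = Add(122, Mul(-1, Pow(Rational(-45, 190456), -1))) = Add(122, Mul(-1, Rational(-190456, 45))) = Add(122, Rational(190456, 45)) = Rational(195946, 45)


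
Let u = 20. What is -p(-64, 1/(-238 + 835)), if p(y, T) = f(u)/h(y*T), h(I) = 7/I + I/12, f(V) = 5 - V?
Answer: -1719360/7485613 ≈ -0.22969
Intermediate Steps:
h(I) = 7/I + I/12 (h(I) = 7/I + I*(1/12) = 7/I + I/12)
p(y, T) = -15/(7/(T*y) + T*y/12) (p(y, T) = (5 - 1*20)/(7/((y*T)) + (y*T)/12) = (5 - 20)/(7/((T*y)) + (T*y)/12) = -15/(7*(1/(T*y)) + T*y/12) = -15/(7/(T*y) + T*y/12))
-p(-64, 1/(-238 + 835)) = -(-180)*(-64)/((-238 + 835)*(84 + (1/(-238 + 835))²*(-64)²)) = -(-180)*(-64)/(597*(84 + (1/597)²*4096)) = -(-180)*(-64)/(597*(84 + (1/356409)*4096)) = -(-180)*(-64)/(597*(84 + 4096/356409)) = -(-180)*(-64)/(597*29942452/356409) = -(-180)*(-64)*356409/(597*29942452) = -1*1719360/7485613 = -1719360/7485613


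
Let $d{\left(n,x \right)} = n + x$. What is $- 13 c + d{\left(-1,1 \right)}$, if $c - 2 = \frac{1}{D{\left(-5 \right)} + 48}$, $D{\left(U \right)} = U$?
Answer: $- \frac{1131}{43} \approx -26.302$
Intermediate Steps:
$c = \frac{87}{43}$ ($c = 2 + \frac{1}{-5 + 48} = 2 + \frac{1}{43} = \frac{87}{43} \approx 2.0233$)
$- 13 c + d{\left(-1,1 \right)} = \left(-13\right) \frac{87}{43} + \left(-1 + 1\right) = - \frac{1131}{43} + 0 = - \frac{1131}{43}$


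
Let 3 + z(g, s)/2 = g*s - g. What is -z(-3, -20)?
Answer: -120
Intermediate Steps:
z(g, s) = -6 - 2*g + 2*g*s (z(g, s) = -6 + 2*(g*s - g) = -6 + 2*(-g + g*s) = -6 + (-2*g + 2*g*s) = -6 - 2*g + 2*g*s)
-z(-3, -20) = -(-6 - 2*(-3) + 2*(-3)*(-20)) = -(-6 + 6 + 120) = -1*120 = -120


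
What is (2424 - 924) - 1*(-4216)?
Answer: 5716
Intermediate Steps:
(2424 - 924) - 1*(-4216) = 1500 + 4216 = 5716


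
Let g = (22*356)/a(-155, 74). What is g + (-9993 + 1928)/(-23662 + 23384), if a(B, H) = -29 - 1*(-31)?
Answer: 1096713/278 ≈ 3945.0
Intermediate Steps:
a(B, H) = 2 (a(B, H) = -29 + 31 = 2)
g = 3916 (g = (22*356)/2 = 7832*(½) = 3916)
g + (-9993 + 1928)/(-23662 + 23384) = 3916 + (-9993 + 1928)/(-23662 + 23384) = 3916 - 8065/(-278) = 3916 - 8065*(-1/278) = 3916 + 8065/278 = 1096713/278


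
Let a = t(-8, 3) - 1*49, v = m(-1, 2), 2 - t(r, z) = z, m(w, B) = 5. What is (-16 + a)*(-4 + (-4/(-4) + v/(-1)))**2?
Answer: -4224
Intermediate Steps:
t(r, z) = 2 - z
v = 5
a = -50 (a = (2 - 1*3) - 1*49 = (2 - 3) - 49 = -1 - 49 = -50)
(-16 + a)*(-4 + (-4/(-4) + v/(-1)))**2 = (-16 - 50)*(-4 + (-4/(-4) + 5/(-1)))**2 = -66*(-4 + (-4*(-1/4) + 5*(-1)))**2 = -66*(-4 + (1 - 5))**2 = -66*(-4 - 4)**2 = -66*(-8)**2 = -66*64 = -4224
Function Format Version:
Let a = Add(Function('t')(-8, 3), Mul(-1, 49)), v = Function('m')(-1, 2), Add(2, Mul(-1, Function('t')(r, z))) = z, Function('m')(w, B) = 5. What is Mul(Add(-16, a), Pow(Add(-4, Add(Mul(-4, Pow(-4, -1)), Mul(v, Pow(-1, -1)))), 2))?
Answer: -4224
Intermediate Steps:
Function('t')(r, z) = Add(2, Mul(-1, z))
v = 5
a = -50 (a = Add(Add(2, Mul(-1, 3)), Mul(-1, 49)) = Add(Add(2, -3), -49) = Add(-1, -49) = -50)
Mul(Add(-16, a), Pow(Add(-4, Add(Mul(-4, Pow(-4, -1)), Mul(v, Pow(-1, -1)))), 2)) = Mul(Add(-16, -50), Pow(Add(-4, Add(Mul(-4, Pow(-4, -1)), Mul(5, Pow(-1, -1)))), 2)) = Mul(-66, Pow(Add(-4, Add(Mul(-4, Rational(-1, 4)), Mul(5, -1))), 2)) = Mul(-66, Pow(Add(-4, Add(1, -5)), 2)) = Mul(-66, Pow(Add(-4, -4), 2)) = Mul(-66, Pow(-8, 2)) = Mul(-66, 64) = -4224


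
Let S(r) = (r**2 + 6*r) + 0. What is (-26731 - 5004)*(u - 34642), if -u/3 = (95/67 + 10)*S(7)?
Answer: 80285075365/67 ≈ 1.1983e+9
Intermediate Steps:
S(r) = r**2 + 6*r
u = -208845/67 (u = -3*(95/67 + 10)*7*(6 + 7) = -3*(95*(1/67) + 10)*7*13 = -3*(95/67 + 10)*91 = -2295*91/67 = -3*69615/67 = -208845/67 ≈ -3117.1)
(-26731 - 5004)*(u - 34642) = (-26731 - 5004)*(-208845/67 - 34642) = -31735*(-2529859/67) = 80285075365/67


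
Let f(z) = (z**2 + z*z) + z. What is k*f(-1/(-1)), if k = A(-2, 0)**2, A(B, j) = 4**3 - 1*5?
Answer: 10443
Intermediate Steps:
A(B, j) = 59 (A(B, j) = 64 - 5 = 59)
f(z) = z + 2*z**2 (f(z) = (z**2 + z**2) + z = 2*z**2 + z = z + 2*z**2)
k = 3481 (k = 59**2 = 3481)
k*f(-1/(-1)) = 3481*((-1/(-1))*(1 + 2*(-1/(-1)))) = 3481*((-1*(-1))*(1 + 2*(-1*(-1)))) = 3481*(1*(1 + 2*1)) = 3481*(1*(1 + 2)) = 3481*(1*3) = 3481*3 = 10443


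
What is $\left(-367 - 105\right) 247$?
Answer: $-116584$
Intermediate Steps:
$\left(-367 - 105\right) 247 = \left(-472\right) 247 = -116584$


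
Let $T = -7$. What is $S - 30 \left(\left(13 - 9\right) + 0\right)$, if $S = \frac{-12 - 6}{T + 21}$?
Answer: $- \frac{849}{7} \approx -121.29$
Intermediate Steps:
$S = - \frac{9}{7}$ ($S = \frac{-12 - 6}{-7 + 21} = - \frac{18}{14} = \left(-18\right) \frac{1}{14} = - \frac{9}{7} \approx -1.2857$)
$S - 30 \left(\left(13 - 9\right) + 0\right) = - \frac{9}{7} - 30 \left(\left(13 - 9\right) + 0\right) = - \frac{9}{7} - 30 \left(4 + 0\right) = - \frac{9}{7} - 120 = - \frac{849}{7}$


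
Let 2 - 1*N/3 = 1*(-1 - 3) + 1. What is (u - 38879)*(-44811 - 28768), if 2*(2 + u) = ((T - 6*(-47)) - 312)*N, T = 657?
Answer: 5029639703/2 ≈ 2.5148e+9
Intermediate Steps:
N = 15 (N = 6 - 3*(1*(-1 - 3) + 1) = 6 - 3*(1*(-4) + 1) = 6 - 3*(-4 + 1) = 6 - 3*(-3) = 6 + 9 = 15)
u = 9401/2 (u = -2 + (((657 - 6*(-47)) - 312)*15)/2 = -2 + (((657 + 282) - 312)*15)/2 = -2 + ((939 - 312)*15)/2 = -2 + (627*15)/2 = -2 + (½)*9405 = -2 + 9405/2 = 9401/2 ≈ 4700.5)
(u - 38879)*(-44811 - 28768) = (9401/2 - 38879)*(-44811 - 28768) = -68357/2*(-73579) = 5029639703/2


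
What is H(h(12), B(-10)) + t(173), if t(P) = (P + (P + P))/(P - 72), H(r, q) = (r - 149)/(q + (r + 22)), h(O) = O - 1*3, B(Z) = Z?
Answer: -463/303 ≈ -1.5281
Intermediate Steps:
h(O) = -3 + O (h(O) = O - 3 = -3 + O)
H(r, q) = (-149 + r)/(22 + q + r) (H(r, q) = (-149 + r)/(q + (22 + r)) = (-149 + r)/(22 + q + r))
t(P) = 3*P/(-72 + P) (t(P) = (P + 2*P)/(-72 + P) = (3*P)/(-72 + P) = 3*P/(-72 + P))
H(h(12), B(-10)) + t(173) = (-149 + (-3 + 12))/(22 - 10 + (-3 + 12)) + 3*173/(-72 + 173) = (-149 + 9)/(22 - 10 + 9) + 3*173/101 = -140/21 + 3*173*(1/101) = (1/21)*(-140) + 519/101 = -20/3 + 519/101 = -463/303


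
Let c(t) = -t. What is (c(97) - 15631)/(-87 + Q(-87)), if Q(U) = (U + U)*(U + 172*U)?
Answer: -15728/2618787 ≈ -0.0060058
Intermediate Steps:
Q(U) = 346*U² (Q(U) = (2*U)*(173*U) = 346*U²)
(c(97) - 15631)/(-87 + Q(-87)) = (-1*97 - 15631)/(-87 + 346*(-87)²) = (-97 - 15631)/(-87 + 346*7569) = -15728/(-87 + 2618874) = -15728/2618787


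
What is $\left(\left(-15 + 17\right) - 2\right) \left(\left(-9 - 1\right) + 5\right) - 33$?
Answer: $-33$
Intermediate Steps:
$\left(\left(-15 + 17\right) - 2\right) \left(\left(-9 - 1\right) + 5\right) - 33 = \left(2 - 2\right) \left(-10 + 5\right) - 33 = 0 \left(-5\right) - 33 = 0 - 33 = -33$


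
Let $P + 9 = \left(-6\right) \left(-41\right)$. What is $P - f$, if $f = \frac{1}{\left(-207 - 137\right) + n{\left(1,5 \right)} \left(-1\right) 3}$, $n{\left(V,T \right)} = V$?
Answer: $\frac{82240}{347} \approx 237.0$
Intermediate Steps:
$f = - \frac{1}{347}$ ($f = \frac{1}{\left(-207 - 137\right) + 1 \left(-1\right) 3} = \frac{1}{-344 - 3} = \frac{1}{-347} = - \frac{1}{347} \approx -0.0028818$)
$P = 237$ ($P = -9 - -246 = -9 + 246 = 237$)
$P - f = 237 - - \frac{1}{347} = 237 + \frac{1}{347} = \frac{82240}{347}$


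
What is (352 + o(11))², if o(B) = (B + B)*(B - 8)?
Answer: 174724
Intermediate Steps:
o(B) = 2*B*(-8 + B) (o(B) = (2*B)*(-8 + B) = 2*B*(-8 + B))
(352 + o(11))² = (352 + 2*11*(-8 + 11))² = (352 + 2*11*3)² = (352 + 66)² = 418² = 174724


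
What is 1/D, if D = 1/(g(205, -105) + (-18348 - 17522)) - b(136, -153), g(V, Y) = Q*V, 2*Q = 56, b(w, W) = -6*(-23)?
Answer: -30130/4157941 ≈ -0.0072464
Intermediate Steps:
b(w, W) = 138
Q = 28 (Q = (½)*56 = 28)
g(V, Y) = 28*V
D = -4157941/30130 (D = 1/(28*205 + (-18348 - 17522)) - 1*138 = 1/(5740 - 35870) - 138 = 1/(-30130) - 138 = -1/30130 - 138 = -4157941/30130 ≈ -138.00)
1/D = 1/(-4157941/30130) = -30130/4157941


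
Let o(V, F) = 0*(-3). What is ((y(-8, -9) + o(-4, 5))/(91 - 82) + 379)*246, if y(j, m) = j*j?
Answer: 284950/3 ≈ 94983.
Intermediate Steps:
y(j, m) = j**2
o(V, F) = 0
((y(-8, -9) + o(-4, 5))/(91 - 82) + 379)*246 = (((-8)**2 + 0)/(91 - 82) + 379)*246 = ((64 + 0)/9 + 379)*246 = (64*(1/9) + 379)*246 = (64/9 + 379)*246 = (3475/9)*246 = 284950/3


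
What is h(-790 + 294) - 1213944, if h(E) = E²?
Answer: -967928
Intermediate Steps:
h(-790 + 294) - 1213944 = (-790 + 294)² - 1213944 = (-496)² - 1213944 = 246016 - 1213944 = -967928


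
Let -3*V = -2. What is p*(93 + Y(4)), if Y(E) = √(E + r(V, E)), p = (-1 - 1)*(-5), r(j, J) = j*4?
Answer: 930 + 20*√15/3 ≈ 955.82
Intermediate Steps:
V = ⅔ (V = -⅓*(-2) = ⅔ ≈ 0.66667)
r(j, J) = 4*j
p = 10 (p = -2*(-5) = 10)
Y(E) = √(8/3 + E) (Y(E) = √(E + 4*(⅔)) = √(E + 8/3) = √(8/3 + E))
p*(93 + Y(4)) = 10*(93 + √(24 + 9*4)/3) = 10*(93 + √(24 + 36)/3) = 10*(93 + √60/3) = 10*(93 + (2*√15)/3) = 10*(93 + 2*√15/3) = 930 + 20*√15/3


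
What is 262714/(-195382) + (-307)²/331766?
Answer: -34372507403/32410552306 ≈ -1.0605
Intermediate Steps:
262714/(-195382) + (-307)²/331766 = 262714*(-1/195382) + 94249*(1/331766) = -131357/97691 + 94249/331766 = -34372507403/32410552306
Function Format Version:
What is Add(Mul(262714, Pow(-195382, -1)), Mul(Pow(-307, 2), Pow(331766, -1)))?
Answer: Rational(-34372507403, 32410552306) ≈ -1.0605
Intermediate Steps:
Add(Mul(262714, Pow(-195382, -1)), Mul(Pow(-307, 2), Pow(331766, -1))) = Add(Mul(262714, Rational(-1, 195382)), Mul(94249, Rational(1, 331766))) = Add(Rational(-131357, 97691), Rational(94249, 331766)) = Rational(-34372507403, 32410552306)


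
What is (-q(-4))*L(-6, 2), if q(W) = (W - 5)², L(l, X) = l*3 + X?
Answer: 1296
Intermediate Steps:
L(l, X) = X + 3*l (L(l, X) = 3*l + X = X + 3*l)
q(W) = (-5 + W)²
(-q(-4))*L(-6, 2) = (-(-5 - 4)²)*(2 + 3*(-6)) = (-1*(-9)²)*(2 - 18) = -1*81*(-16) = -81*(-16) = 1296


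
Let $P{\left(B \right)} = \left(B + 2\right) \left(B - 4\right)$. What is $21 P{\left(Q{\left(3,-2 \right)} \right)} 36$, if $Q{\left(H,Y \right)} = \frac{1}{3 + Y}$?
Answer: $-6804$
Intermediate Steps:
$P{\left(B \right)} = \left(-4 + B\right) \left(2 + B\right)$ ($P{\left(B \right)} = \left(2 + B\right) \left(-4 + B\right) = \left(-4 + B\right) \left(2 + B\right)$)
$21 P{\left(Q{\left(3,-2 \right)} \right)} 36 = 21 \left(-8 + \left(\frac{1}{3 - 2}\right)^{2} - \frac{2}{3 - 2}\right) 36 = 21 \left(-8 + \left(1^{-1}\right)^{2} - \frac{2}{1}\right) 36 = 21 \left(-8 + 1^{2} - 2\right) 36 = 21 \left(-8 + 1 - 2\right) 36 = 21 \left(-9\right) 36 = \left(-189\right) 36 = -6804$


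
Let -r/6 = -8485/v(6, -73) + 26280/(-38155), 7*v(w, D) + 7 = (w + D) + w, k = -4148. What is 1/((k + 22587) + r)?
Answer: 259454/3425414795 ≈ 7.5744e-5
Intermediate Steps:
v(w, D) = -1 + D/7 + 2*w/7 (v(w, D) = -1 + ((w + D) + w)/7 = -1 + ((D + w) + w)/7 = -1 + (D + 2*w)/7 = -1 + (D/7 + 2*w/7) = -1 + D/7 + 2*w/7)
r = -1358657511/259454 (r = -6*(-8485/(-1 + (⅐)*(-73) + (2/7)*6) + 26280/(-38155)) = -6*(-8485/(-1 - 73/7 + 12/7) + 26280*(-1/38155)) = -6*(-8485/(-68/7) - 5256/7631) = -6*(-8485*(-7/68) - 5256/7631) = -6*(59395/68 - 5256/7631) = -6*452885837/518908 = -1358657511/259454 ≈ -5236.6)
1/((k + 22587) + r) = 1/((-4148 + 22587) - 1358657511/259454) = 1/(18439 - 1358657511/259454) = 1/(3425414795/259454) = 259454/3425414795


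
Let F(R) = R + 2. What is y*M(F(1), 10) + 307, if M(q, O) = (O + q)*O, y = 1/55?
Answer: 3403/11 ≈ 309.36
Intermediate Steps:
y = 1/55 ≈ 0.018182
F(R) = 2 + R
M(q, O) = O*(O + q)
y*M(F(1), 10) + 307 = (10*(10 + (2 + 1)))/55 + 307 = (10*(10 + 3))/55 + 307 = (10*13)/55 + 307 = (1/55)*130 + 307 = 26/11 + 307 = 3403/11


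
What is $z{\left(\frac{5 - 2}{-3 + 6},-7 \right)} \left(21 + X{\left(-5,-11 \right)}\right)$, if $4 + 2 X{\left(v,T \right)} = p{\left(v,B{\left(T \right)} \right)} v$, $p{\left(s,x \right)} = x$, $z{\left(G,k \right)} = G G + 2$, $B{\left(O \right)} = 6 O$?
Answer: $552$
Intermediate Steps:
$z{\left(G,k \right)} = 2 + G^{2}$ ($z{\left(G,k \right)} = G^{2} + 2 = 2 + G^{2}$)
$X{\left(v,T \right)} = -2 + 3 T v$ ($X{\left(v,T \right)} = -2 + \frac{6 T v}{2} = -2 + 3 T v$)
$z{\left(\frac{5 - 2}{-3 + 6},-7 \right)} \left(21 + X{\left(-5,-11 \right)}\right) = \left(2 + \left(\frac{5 - 2}{-3 + 6}\right)^{2}\right) \left(21 - \left(2 + 33 \left(-5\right)\right)\right) = \left(2 + \left(\frac{3}{3}\right)^{2}\right) \left(21 + \left(-2 + 165\right)\right) = \left(2 + \left(3 \cdot \frac{1}{3}\right)^{2}\right) \left(21 + 163\right) = \left(2 + 1^{2}\right) 184 = \left(2 + 1\right) 184 = 3 \cdot 184 = 552$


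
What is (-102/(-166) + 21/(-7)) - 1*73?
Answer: -6257/83 ≈ -75.385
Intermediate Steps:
(-102/(-166) + 21/(-7)) - 1*73 = (-102*(-1/166) + 21*(-⅐)) - 73 = (51/83 - 3) - 73 = -198/83 - 73 = -6257/83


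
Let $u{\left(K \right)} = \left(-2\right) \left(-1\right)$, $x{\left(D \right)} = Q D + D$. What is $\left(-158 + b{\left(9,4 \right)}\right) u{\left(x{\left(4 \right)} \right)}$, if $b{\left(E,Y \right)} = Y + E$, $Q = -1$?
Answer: $-290$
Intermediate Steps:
$x{\left(D \right)} = 0$ ($x{\left(D \right)} = - D + D = 0$)
$b{\left(E,Y \right)} = E + Y$
$u{\left(K \right)} = 2$
$\left(-158 + b{\left(9,4 \right)}\right) u{\left(x{\left(4 \right)} \right)} = \left(-158 + \left(9 + 4\right)\right) 2 = \left(-158 + 13\right) 2 = \left(-145\right) 2 = -290$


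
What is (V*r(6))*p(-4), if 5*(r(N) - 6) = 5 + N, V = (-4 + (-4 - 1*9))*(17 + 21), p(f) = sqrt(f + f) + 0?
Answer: -52972*I*sqrt(2)/5 ≈ -14983.0*I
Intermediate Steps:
p(f) = sqrt(2)*sqrt(f) (p(f) = sqrt(2*f) + 0 = sqrt(2)*sqrt(f) + 0 = sqrt(2)*sqrt(f))
V = -646 (V = (-4 + (-4 - 9))*38 = (-4 - 13)*38 = -17*38 = -646)
r(N) = 7 + N/5 (r(N) = 6 + (5 + N)/5 = 6 + (1 + N/5) = 7 + N/5)
(V*r(6))*p(-4) = (-646*(7 + (1/5)*6))*(sqrt(2)*sqrt(-4)) = (-646*(7 + 6/5))*(sqrt(2)*(2*I)) = (-646*41/5)*(2*I*sqrt(2)) = -52972*I*sqrt(2)/5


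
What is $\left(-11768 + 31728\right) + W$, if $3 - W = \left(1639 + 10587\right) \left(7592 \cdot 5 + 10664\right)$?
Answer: $-594457061$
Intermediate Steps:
$W = -594477021$ ($W = 3 - \left(1639 + 10587\right) \left(7592 \cdot 5 + 10664\right) = 3 - 12226 \left(37960 + 10664\right) = 3 - 12226 \cdot 48624 = 3 - 594477024 = -594477021$)
$\left(-11768 + 31728\right) + W = \left(-11768 + 31728\right) - 594477021 = 19960 - 594477021 = -594457061$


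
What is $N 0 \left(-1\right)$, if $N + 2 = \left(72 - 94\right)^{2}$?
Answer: $0$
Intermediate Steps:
$N = 482$ ($N = -2 + \left(72 - 94\right)^{2} = -2 + \left(-22\right)^{2} = -2 + 484 = 482$)
$N 0 \left(-1\right) = 482 \cdot 0 \left(-1\right) = 482 \cdot 0 = 0$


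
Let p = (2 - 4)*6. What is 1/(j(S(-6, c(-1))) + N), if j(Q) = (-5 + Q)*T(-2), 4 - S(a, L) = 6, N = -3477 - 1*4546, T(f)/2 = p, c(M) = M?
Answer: -1/7855 ≈ -0.00012731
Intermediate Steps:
p = -12 (p = -2*6 = -12)
T(f) = -24 (T(f) = 2*(-12) = -24)
N = -8023 (N = -3477 - 4546 = -8023)
S(a, L) = -2 (S(a, L) = 4 - 1*6 = 4 - 6 = -2)
j(Q) = 120 - 24*Q (j(Q) = (-5 + Q)*(-24) = 120 - 24*Q)
1/(j(S(-6, c(-1))) + N) = 1/((120 - 24*(-2)) - 8023) = 1/((120 + 48) - 8023) = 1/(168 - 8023) = 1/(-7855) = -1/7855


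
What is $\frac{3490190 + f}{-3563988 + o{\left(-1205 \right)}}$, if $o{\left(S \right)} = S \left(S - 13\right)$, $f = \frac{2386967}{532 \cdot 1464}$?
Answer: $- \frac{2718329888087}{1632697504704} \approx -1.6649$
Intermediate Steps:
$f = \frac{2386967}{778848} \approx 3.0647$
$o{\left(S \right)} = S \left(-13 + S\right)$
$\frac{3490190 + f}{-3563988 + o{\left(-1205 \right)}} = \frac{3490190 + \frac{2386967}{778848}}{-3563988 - 1205 \left(-13 - 1205\right)} = \frac{2718329888087}{778848 \left(-3563988 - -1467690\right)} = \frac{2718329888087}{778848 \left(-3563988 + 1467690\right)} = \frac{2718329888087}{778848 \left(-2096298\right)} = \frac{2718329888087}{778848} \left(- \frac{1}{2096298}\right) = - \frac{2718329888087}{1632697504704}$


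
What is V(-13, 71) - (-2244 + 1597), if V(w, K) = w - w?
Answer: 647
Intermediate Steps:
V(w, K) = 0
V(-13, 71) - (-2244 + 1597) = 0 - (-2244 + 1597) = 0 - 1*(-647) = 0 + 647 = 647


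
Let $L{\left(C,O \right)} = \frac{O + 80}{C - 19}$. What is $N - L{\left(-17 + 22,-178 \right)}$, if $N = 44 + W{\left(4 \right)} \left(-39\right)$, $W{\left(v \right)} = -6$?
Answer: $271$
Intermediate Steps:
$L{\left(C,O \right)} = \frac{80 + O}{-19 + C}$
$N = 278$ ($N = 44 - -234 = 44 + 234 = 278$)
$N - L{\left(-17 + 22,-178 \right)} = 278 - \frac{80 - 178}{-19 + \left(-17 + 22\right)} = 278 - \frac{1}{-19 + 5} \left(-98\right) = 278 - \frac{1}{-14} \left(-98\right) = 278 - \left(- \frac{1}{14}\right) \left(-98\right) = 278 - 7 = 271$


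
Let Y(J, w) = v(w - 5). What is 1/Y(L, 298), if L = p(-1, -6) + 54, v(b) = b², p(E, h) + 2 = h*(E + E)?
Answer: 1/85849 ≈ 1.1648e-5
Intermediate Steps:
p(E, h) = -2 + 2*E*h (p(E, h) = -2 + h*(E + E) = -2 + h*(2*E) = -2 + 2*E*h)
L = 64 (L = (-2 + 2*(-1)*(-6)) + 54 = (-2 + 12) + 54 = 10 + 54 = 64)
Y(J, w) = (-5 + w)² (Y(J, w) = (w - 5)² = (-5 + w)²)
1/Y(L, 298) = 1/((-5 + 298)²) = 1/(293²) = 1/85849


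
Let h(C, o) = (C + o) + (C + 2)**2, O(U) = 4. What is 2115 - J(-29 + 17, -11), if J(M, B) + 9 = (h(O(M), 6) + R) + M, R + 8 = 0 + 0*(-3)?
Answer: 2098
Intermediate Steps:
h(C, o) = C + o + (2 + C)**2 (h(C, o) = (C + o) + (2 + C)**2 = C + o + (2 + C)**2)
R = -8 (R = -8 + (0 + 0*(-3)) = -8 + (0 + 0) = -8 + 0 = -8)
J(M, B) = 29 + M (J(M, B) = -9 + (((4 + 6 + (2 + 4)**2) - 8) + M) = -9 + (((4 + 6 + 6**2) - 8) + M) = -9 + (((4 + 6 + 36) - 8) + M) = -9 + ((46 - 8) + M) = -9 + (38 + M) = 29 + M)
2115 - J(-29 + 17, -11) = 2115 - (29 + (-29 + 17)) = 2115 - (29 - 12) = 2115 - 1*17 = 2115 - 17 = 2098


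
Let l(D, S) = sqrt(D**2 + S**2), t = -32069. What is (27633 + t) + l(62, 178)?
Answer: -4436 + 2*sqrt(8882) ≈ -4247.5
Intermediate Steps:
(27633 + t) + l(62, 178) = (27633 - 32069) + sqrt(62**2 + 178**2) = -4436 + sqrt(3844 + 31684) = -4436 + sqrt(35528) = -4436 + 2*sqrt(8882)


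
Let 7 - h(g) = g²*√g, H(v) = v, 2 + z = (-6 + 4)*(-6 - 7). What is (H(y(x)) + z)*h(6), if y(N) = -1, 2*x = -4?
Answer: 161 - 828*√6 ≈ -1867.2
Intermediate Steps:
x = -2 (x = (½)*(-4) = -2)
z = 24 (z = -2 + (-6 + 4)*(-6 - 7) = -2 - 2*(-13) = -2 + 26 = 24)
h(g) = 7 - g^(5/2) (h(g) = 7 - g²*√g = 7 - g^(5/2))
(H(y(x)) + z)*h(6) = (-1 + 24)*(7 - 6^(5/2)) = 23*(7 - 36*√6) = 161 - 828*√6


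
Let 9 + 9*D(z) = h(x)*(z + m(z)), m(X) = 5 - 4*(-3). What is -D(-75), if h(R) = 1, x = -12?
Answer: 67/9 ≈ 7.4444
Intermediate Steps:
m(X) = 17 (m(X) = 5 + 12 = 17)
D(z) = 8/9 + z/9 (D(z) = -1 + (1*(z + 17))/9 = -1 + (1*(17 + z))/9 = -1 + (17 + z)/9 = -1 + (17/9 + z/9) = 8/9 + z/9)
-D(-75) = -(8/9 + (1/9)*(-75)) = -(8/9 - 25/3) = -1*(-67/9) = 67/9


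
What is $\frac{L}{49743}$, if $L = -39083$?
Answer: $- \frac{39083}{49743} \approx -0.7857$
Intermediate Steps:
$\frac{L}{49743} = - \frac{39083}{49743}$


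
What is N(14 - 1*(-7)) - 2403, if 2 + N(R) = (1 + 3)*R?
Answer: -2321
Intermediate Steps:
N(R) = -2 + 4*R (N(R) = -2 + (1 + 3)*R = -2 + 4*R)
N(14 - 1*(-7)) - 2403 = (-2 + 4*(14 - 1*(-7))) - 2403 = (-2 + 4*(14 + 7)) - 2403 = (-2 + 4*21) - 2403 = (-2 + 84) - 2403 = 82 - 2403 = -2321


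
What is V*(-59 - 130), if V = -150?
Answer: 28350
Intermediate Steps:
V*(-59 - 130) = -150*(-59 - 130) = -150*(-189) = 28350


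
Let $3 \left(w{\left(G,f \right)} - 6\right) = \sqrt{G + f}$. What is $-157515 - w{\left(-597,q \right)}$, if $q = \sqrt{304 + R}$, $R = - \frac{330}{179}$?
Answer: $-157521 - \frac{i \sqrt{19128477 - 179 \sqrt{9681394}}}{537} \approx -1.5752 \cdot 10^{5} - 8.0251 i$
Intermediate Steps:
$R = - \frac{330}{179}$ ($R = \left(-330\right) \frac{1}{179} = - \frac{330}{179} \approx -1.8436$)
$q = \frac{\sqrt{9681394}}{179}$ ($q = \sqrt{304 - \frac{330}{179}} = \sqrt{\frac{54086}{179}} = \frac{\sqrt{9681394}}{179} \approx 17.383$)
$w{\left(G,f \right)} = 6 + \frac{\sqrt{G + f}}{3}$
$-157515 - w{\left(-597,q \right)} = -157515 - \left(6 + \frac{\sqrt{-597 + \frac{\sqrt{9681394}}{179}}}{3}\right) = -157521 - \frac{\sqrt{-597 + \frac{\sqrt{9681394}}{179}}}{3}$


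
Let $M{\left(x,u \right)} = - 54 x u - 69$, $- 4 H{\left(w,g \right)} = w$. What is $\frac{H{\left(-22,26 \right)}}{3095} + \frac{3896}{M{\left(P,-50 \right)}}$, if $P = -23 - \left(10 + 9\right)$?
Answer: $- \frac{22868081}{702373110} \approx -0.032558$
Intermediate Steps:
$H{\left(w,g \right)} = - \frac{w}{4}$
$P = -42$ ($P = -23 - 19 = -42$)
$M{\left(x,u \right)} = -69 - 54 u x$ ($M{\left(x,u \right)} = - 54 u x - 69 = -69 - 54 u x$)
$\frac{H{\left(-22,26 \right)}}{3095} + \frac{3896}{M{\left(P,-50 \right)}} = \frac{\left(- \frac{1}{4}\right) \left(-22\right)}{3095} + \frac{3896}{-69 - \left(-2700\right) \left(-42\right)} = \frac{11}{2} \cdot \frac{1}{3095} + \frac{3896}{-69 - 113400} = \frac{11}{6190} + \frac{3896}{-113469} = \frac{11}{6190} + 3896 \left(- \frac{1}{113469}\right) = \frac{11}{6190} - \frac{3896}{113469} = - \frac{22868081}{702373110}$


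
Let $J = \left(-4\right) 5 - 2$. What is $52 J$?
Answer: $-1144$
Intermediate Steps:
$J = -22$ ($J = -20 - 2 = -22$)
$52 J = 52 \left(-22\right) = -1144$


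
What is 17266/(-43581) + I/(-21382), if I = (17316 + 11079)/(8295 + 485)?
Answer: -648530407171/1636326742152 ≈ -0.39633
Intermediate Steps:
I = 5679/1756 (I = 28395/8780 = 28395*(1/8780) = 5679/1756 ≈ 3.2341)
17266/(-43581) + I/(-21382) = 17266/(-43581) + (5679/1756)/(-21382) = 17266*(-1/43581) + (5679/1756)*(-1/21382) = -17266/43581 - 5679/37546792 = -648530407171/1636326742152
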